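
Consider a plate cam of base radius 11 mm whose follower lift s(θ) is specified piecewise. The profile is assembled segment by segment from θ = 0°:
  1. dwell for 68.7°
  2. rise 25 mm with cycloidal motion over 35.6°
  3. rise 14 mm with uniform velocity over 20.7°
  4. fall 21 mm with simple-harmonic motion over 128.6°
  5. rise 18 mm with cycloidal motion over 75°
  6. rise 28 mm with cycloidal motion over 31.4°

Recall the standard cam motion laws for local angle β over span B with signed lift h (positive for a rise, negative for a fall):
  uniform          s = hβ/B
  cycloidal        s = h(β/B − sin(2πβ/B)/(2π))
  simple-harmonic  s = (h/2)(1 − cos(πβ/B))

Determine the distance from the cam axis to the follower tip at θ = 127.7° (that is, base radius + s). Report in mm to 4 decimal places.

seg 1 [0°–68.7°] dwell: s stays 0.0000
seg 2 [68.7°–104.3°] cycloidal, h=25: full span → s += 25 → s = 25.0000
seg 3 [104.3°–125°] uniform, h=14: full span → s += 14 → s = 39.0000
seg 4 [125°–253.6°] simple-harmonic, h=-21: θ=127.7° here. β=2.7, B=128.6. -21/2·(1 − cos(π·0.0210)) = -0.0228 → s = 38.9772
radial distance = base radius + s = 11 + 38.9772 = 49.9772

49.9772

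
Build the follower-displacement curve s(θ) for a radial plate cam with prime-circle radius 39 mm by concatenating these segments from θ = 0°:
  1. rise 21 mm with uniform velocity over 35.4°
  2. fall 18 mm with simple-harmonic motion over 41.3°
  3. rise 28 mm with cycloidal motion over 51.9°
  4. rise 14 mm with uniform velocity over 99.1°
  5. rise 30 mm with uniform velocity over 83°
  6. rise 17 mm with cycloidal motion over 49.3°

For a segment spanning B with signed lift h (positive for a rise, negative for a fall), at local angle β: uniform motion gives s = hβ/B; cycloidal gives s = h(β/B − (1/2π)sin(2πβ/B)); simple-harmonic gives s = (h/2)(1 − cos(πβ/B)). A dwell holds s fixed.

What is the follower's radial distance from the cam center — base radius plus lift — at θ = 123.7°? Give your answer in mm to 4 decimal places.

seg 1 [0°–35.4°] uniform, h=21: full span → s += 21 → s = 21.0000
seg 2 [35.4°–76.7°] simple-harmonic, h=-18: full span → s += -18 → s = 3.0000
seg 3 [76.7°–128.6°] cycloidal, h=28: θ=123.7° here. β=47, B=51.9. 28·(0.9056 − sin(2π·0.9056)/(2π)) = 27.8477 → s = 30.8477
radial distance = base radius + s = 39 + 30.8477 = 69.8477

69.8477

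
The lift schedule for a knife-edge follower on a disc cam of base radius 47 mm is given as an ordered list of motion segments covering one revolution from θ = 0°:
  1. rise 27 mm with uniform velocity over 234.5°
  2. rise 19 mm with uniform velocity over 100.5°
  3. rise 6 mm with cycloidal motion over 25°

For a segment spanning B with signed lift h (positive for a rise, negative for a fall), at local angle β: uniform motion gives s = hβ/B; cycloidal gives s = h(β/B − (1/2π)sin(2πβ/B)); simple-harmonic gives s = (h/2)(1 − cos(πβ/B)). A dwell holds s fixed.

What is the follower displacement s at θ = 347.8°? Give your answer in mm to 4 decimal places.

seg 1 [0°–234.5°] uniform, h=27: full span → s += 27 → s = 27.0000
seg 2 [234.5°–335°] uniform, h=19: full span → s += 19 → s = 46.0000
seg 3 [335°–360°] cycloidal, h=6: θ=347.8° here. β=12.8, B=25. 6·(0.5120 − sin(2π·0.5120)/(2π)) = 3.1439 → s = 49.1439

49.1439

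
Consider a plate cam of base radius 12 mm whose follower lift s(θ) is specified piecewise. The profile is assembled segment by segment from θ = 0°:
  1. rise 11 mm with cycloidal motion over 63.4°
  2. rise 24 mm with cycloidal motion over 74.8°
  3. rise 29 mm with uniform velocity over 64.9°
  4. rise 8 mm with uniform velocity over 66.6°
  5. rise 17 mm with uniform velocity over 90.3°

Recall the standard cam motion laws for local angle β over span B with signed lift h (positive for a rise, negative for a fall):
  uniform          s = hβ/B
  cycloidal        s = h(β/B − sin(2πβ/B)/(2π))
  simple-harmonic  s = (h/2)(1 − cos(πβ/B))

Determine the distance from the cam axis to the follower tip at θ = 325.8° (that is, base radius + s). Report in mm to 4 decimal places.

seg 1 [0°–63.4°] cycloidal, h=11: full span → s += 11 → s = 11.0000
seg 2 [63.4°–138.2°] cycloidal, h=24: full span → s += 24 → s = 35.0000
seg 3 [138.2°–203.1°] uniform, h=29: full span → s += 29 → s = 64.0000
seg 4 [203.1°–269.7°] uniform, h=8: full span → s += 8 → s = 72.0000
seg 5 [269.7°–360°] uniform, h=17: θ=325.8° here. β=56.1, B=90.3. 17·56.1/90.3 = 10.5615 → s = 82.5615
radial distance = base radius + s = 12 + 82.5615 = 94.5615

94.5615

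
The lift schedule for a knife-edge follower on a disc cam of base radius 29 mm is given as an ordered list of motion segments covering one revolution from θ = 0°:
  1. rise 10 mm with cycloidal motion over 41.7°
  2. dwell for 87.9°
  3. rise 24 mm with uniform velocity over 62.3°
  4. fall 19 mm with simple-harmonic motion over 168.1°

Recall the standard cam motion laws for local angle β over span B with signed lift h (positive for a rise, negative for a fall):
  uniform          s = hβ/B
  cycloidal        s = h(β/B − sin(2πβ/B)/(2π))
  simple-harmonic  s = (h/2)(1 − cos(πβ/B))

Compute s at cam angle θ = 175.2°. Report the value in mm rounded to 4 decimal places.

seg 1 [0°–41.7°] cycloidal, h=10: full span → s += 10 → s = 10.0000
seg 2 [41.7°–129.6°] dwell: s stays 10.0000
seg 3 [129.6°–191.9°] uniform, h=24: θ=175.2° here. β=45.6, B=62.3. 24·45.6/62.3 = 17.5666 → s = 27.5666

27.5666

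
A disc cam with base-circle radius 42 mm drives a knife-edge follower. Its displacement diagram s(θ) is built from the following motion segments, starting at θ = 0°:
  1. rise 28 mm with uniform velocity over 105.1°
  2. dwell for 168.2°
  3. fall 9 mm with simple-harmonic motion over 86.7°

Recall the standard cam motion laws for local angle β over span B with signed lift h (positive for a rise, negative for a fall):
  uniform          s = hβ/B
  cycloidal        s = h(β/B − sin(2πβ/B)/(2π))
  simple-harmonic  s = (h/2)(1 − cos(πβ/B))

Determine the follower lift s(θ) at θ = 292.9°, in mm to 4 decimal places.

seg 1 [0°–105.1°] uniform, h=28: full span → s += 28 → s = 28.0000
seg 2 [105.1°–273.3°] dwell: s stays 28.0000
seg 3 [273.3°–360°] simple-harmonic, h=-9: θ=292.9° here. β=19.6, B=86.7. -9/2·(1 − cos(π·0.2261)) = -1.0880 → s = 26.9120

26.9120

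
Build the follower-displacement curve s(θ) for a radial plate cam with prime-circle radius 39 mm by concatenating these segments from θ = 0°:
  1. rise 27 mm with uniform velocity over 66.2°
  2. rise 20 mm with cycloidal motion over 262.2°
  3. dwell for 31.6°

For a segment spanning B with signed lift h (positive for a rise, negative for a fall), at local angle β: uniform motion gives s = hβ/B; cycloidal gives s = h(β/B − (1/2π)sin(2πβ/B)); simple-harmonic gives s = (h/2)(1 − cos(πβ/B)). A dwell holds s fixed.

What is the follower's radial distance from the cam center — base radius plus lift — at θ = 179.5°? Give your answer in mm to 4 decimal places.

seg 1 [0°–66.2°] uniform, h=27: full span → s += 27 → s = 27.0000
seg 2 [66.2°–328.4°] cycloidal, h=20: θ=179.5° here. β=113.3, B=262.2. 20·(0.4321 − sin(2π·0.4321)/(2π)) = 7.3253 → s = 34.3253
radial distance = base radius + s = 39 + 34.3253 = 73.3253

73.3253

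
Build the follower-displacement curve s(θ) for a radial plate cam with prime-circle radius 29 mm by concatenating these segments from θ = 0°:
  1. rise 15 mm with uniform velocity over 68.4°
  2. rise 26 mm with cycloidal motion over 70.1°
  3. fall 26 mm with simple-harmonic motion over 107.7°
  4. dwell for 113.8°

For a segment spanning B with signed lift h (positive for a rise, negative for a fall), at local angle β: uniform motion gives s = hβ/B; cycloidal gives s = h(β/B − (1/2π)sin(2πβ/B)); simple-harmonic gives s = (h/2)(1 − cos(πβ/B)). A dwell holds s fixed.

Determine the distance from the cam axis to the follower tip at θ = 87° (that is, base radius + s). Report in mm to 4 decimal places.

seg 1 [0°–68.4°] uniform, h=15: full span → s += 15 → s = 15.0000
seg 2 [68.4°–138.5°] cycloidal, h=26: θ=87° here. β=18.6, B=70.1. 26·(0.2653 − sin(2π·0.2653)/(2π)) = 2.7799 → s = 17.7799
radial distance = base radius + s = 29 + 17.7799 = 46.7799

46.7799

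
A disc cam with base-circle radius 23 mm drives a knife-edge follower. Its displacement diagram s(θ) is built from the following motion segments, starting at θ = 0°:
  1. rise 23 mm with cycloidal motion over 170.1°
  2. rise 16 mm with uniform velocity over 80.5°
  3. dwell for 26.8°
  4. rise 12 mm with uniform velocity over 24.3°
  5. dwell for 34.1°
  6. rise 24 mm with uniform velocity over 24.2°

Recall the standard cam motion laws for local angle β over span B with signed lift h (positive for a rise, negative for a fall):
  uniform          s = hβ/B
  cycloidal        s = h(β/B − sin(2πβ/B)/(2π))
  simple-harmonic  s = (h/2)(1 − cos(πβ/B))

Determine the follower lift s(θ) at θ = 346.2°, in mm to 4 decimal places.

seg 1 [0°–170.1°] cycloidal, h=23: full span → s += 23 → s = 23.0000
seg 2 [170.1°–250.6°] uniform, h=16: full span → s += 16 → s = 39.0000
seg 3 [250.6°–277.4°] dwell: s stays 39.0000
seg 4 [277.4°–301.7°] uniform, h=12: full span → s += 12 → s = 51.0000
seg 5 [301.7°–335.8°] dwell: s stays 51.0000
seg 6 [335.8°–360°] uniform, h=24: θ=346.2° here. β=10.4, B=24.2. 24·10.4/24.2 = 10.3140 → s = 61.3140

61.3140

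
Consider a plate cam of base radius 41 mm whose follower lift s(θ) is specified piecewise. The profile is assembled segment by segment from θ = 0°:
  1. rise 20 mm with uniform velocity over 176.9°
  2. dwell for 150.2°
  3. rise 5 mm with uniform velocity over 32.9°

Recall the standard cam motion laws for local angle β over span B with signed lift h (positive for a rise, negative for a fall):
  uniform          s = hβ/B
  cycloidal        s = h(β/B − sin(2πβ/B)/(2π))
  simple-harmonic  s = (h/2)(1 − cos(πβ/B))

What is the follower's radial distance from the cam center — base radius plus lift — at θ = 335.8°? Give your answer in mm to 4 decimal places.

seg 1 [0°–176.9°] uniform, h=20: full span → s += 20 → s = 20.0000
seg 2 [176.9°–327.1°] dwell: s stays 20.0000
seg 3 [327.1°–360°] uniform, h=5: θ=335.8° here. β=8.7, B=32.9. 5·8.7/32.9 = 1.3222 → s = 21.3222
radial distance = base radius + s = 41 + 21.3222 = 62.3222

62.3222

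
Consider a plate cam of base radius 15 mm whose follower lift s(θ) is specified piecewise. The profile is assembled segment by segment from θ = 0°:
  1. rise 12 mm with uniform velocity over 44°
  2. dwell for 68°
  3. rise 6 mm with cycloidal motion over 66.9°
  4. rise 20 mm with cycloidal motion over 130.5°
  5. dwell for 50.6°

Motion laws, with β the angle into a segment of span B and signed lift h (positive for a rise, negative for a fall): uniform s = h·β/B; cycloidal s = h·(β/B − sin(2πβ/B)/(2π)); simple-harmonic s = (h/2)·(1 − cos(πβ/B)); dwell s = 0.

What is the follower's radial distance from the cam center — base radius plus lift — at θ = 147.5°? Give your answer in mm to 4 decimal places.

seg 1 [0°–44°] uniform, h=12: full span → s += 12 → s = 12.0000
seg 2 [44°–112°] dwell: s stays 12.0000
seg 3 [112°–178.9°] cycloidal, h=6: θ=147.5° here. β=35.5, B=66.9. 6·(0.5306 − sin(2π·0.5306)/(2π)) = 3.3666 → s = 15.3666
radial distance = base radius + s = 15 + 15.3666 = 30.3666

30.3666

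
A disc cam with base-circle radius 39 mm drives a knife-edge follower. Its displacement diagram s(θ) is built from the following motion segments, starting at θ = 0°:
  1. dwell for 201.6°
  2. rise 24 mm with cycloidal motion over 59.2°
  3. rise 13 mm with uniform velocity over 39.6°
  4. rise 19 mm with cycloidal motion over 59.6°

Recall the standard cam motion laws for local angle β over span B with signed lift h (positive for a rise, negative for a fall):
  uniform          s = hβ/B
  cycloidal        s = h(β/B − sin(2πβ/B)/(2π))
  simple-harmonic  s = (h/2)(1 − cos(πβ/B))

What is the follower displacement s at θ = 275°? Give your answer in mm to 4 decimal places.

seg 1 [0°–201.6°] dwell: s stays 0.0000
seg 2 [201.6°–260.8°] cycloidal, h=24: full span → s += 24 → s = 24.0000
seg 3 [260.8°–300.4°] uniform, h=13: θ=275° here. β=14.2, B=39.6. 13·14.2/39.6 = 4.6616 → s = 28.6616

28.6616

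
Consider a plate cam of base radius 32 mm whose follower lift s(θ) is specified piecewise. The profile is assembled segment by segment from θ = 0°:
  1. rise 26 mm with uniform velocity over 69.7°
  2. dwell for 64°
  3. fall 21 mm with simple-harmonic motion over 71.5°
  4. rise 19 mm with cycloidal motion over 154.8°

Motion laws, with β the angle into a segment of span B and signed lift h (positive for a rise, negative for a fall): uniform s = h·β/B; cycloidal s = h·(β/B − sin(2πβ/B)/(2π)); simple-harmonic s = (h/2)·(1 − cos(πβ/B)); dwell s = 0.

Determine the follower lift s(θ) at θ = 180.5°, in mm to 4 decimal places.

seg 1 [0°–69.7°] uniform, h=26: full span → s += 26 → s = 26.0000
seg 2 [69.7°–133.7°] dwell: s stays 26.0000
seg 3 [133.7°–205.2°] simple-harmonic, h=-21: θ=180.5° here. β=46.8, B=71.5. -21/2·(1 − cos(π·0.6545)) = -15.4000 → s = 10.6000

10.6000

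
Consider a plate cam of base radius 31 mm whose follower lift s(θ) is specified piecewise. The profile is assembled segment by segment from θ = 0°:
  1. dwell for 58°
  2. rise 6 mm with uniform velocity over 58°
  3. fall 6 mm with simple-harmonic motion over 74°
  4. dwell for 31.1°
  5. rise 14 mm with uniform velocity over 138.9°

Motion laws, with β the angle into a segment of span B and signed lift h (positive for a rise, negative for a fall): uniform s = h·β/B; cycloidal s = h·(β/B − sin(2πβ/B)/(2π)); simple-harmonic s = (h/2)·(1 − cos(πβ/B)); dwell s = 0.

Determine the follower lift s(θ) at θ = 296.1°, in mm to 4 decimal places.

seg 1 [0°–58°] dwell: s stays 0.0000
seg 2 [58°–116°] uniform, h=6: full span → s += 6 → s = 6.0000
seg 3 [116°–190°] simple-harmonic, h=-6: full span → s += -6 → s = 0.0000
seg 4 [190°–221.1°] dwell: s stays 0.0000
seg 5 [221.1°–360°] uniform, h=14: θ=296.1° here. β=75, B=138.9. 14·75/138.9 = 7.5594 → s = 7.5594

7.5594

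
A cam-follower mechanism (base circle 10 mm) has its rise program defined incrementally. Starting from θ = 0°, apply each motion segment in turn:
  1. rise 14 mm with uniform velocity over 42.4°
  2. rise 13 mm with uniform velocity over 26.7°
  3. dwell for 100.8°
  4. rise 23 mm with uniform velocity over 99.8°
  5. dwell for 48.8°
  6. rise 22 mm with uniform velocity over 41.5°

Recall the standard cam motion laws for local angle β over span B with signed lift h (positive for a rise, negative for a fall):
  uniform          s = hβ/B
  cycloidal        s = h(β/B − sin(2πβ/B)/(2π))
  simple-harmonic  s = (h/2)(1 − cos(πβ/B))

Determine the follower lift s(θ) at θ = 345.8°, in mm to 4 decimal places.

seg 1 [0°–42.4°] uniform, h=14: full span → s += 14 → s = 14.0000
seg 2 [42.4°–69.1°] uniform, h=13: full span → s += 13 → s = 27.0000
seg 3 [69.1°–169.9°] dwell: s stays 27.0000
seg 4 [169.9°–269.7°] uniform, h=23: full span → s += 23 → s = 50.0000
seg 5 [269.7°–318.5°] dwell: s stays 50.0000
seg 6 [318.5°–360°] uniform, h=22: θ=345.8° here. β=27.3, B=41.5. 22·27.3/41.5 = 14.4723 → s = 64.4723

64.4723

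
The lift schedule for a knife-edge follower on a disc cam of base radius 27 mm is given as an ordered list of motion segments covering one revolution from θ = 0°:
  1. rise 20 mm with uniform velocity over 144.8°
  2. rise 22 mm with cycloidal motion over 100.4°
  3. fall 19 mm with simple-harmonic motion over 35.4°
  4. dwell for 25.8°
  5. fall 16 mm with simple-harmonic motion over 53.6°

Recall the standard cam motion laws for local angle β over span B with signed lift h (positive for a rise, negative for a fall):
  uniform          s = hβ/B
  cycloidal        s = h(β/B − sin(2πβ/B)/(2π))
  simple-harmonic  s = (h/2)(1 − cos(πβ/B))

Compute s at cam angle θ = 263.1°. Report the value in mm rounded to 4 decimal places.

seg 1 [0°–144.8°] uniform, h=20: full span → s += 20 → s = 20.0000
seg 2 [144.8°–245.2°] cycloidal, h=22: full span → s += 22 → s = 42.0000
seg 3 [245.2°–280.6°] simple-harmonic, h=-19: θ=263.1° here. β=17.9, B=35.4. -19/2·(1 − cos(π·0.5056)) = -9.6686 → s = 32.3314

32.3314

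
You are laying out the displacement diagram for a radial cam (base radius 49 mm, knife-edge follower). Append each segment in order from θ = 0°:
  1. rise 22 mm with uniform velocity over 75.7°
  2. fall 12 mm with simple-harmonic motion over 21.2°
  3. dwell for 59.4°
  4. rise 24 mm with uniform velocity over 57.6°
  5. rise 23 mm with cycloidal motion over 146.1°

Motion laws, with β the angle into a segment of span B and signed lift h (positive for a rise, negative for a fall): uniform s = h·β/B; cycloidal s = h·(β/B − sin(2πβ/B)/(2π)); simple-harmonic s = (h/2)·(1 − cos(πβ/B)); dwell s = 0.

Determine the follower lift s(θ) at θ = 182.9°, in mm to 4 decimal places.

seg 1 [0°–75.7°] uniform, h=22: full span → s += 22 → s = 22.0000
seg 2 [75.7°–96.9°] simple-harmonic, h=-12: full span → s += -12 → s = 10.0000
seg 3 [96.9°–156.3°] dwell: s stays 10.0000
seg 4 [156.3°–213.9°] uniform, h=24: θ=182.9° here. β=26.6, B=57.6. 24·26.6/57.6 = 11.0833 → s = 21.0833

21.0833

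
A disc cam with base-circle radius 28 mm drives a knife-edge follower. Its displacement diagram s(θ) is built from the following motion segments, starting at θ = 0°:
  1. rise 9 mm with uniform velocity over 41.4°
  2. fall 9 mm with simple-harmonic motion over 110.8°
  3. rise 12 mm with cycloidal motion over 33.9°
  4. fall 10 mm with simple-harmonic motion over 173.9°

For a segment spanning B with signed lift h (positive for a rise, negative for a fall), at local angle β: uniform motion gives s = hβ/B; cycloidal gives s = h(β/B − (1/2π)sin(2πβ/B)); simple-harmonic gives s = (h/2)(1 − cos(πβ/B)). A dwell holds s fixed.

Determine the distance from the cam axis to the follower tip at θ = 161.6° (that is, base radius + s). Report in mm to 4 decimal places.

seg 1 [0°–41.4°] uniform, h=9: full span → s += 9 → s = 9.0000
seg 2 [41.4°–152.2°] simple-harmonic, h=-9: full span → s += -9 → s = 0.0000
seg 3 [152.2°–186.1°] cycloidal, h=12: θ=161.6° here. β=9.4, B=33.9. 12·(0.2773 − sin(2π·0.2773)/(2π)) = 1.4456 → s = 1.4456
radial distance = base radius + s = 28 + 1.4456 = 29.4456

29.4456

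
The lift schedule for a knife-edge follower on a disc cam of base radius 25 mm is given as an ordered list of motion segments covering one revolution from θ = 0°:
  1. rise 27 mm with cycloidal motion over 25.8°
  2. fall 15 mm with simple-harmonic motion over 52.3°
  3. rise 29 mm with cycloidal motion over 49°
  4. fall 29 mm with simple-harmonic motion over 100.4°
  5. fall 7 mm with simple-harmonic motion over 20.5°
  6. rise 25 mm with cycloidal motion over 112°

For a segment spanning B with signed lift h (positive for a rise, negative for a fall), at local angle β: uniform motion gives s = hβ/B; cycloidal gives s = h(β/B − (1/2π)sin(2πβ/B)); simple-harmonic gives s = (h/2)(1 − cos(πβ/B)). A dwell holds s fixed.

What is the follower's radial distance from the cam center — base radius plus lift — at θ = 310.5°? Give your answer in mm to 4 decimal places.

seg 1 [0°–25.8°] cycloidal, h=27: full span → s += 27 → s = 27.0000
seg 2 [25.8°–78.1°] simple-harmonic, h=-15: full span → s += -15 → s = 12.0000
seg 3 [78.1°–127.1°] cycloidal, h=29: full span → s += 29 → s = 41.0000
seg 4 [127.1°–227.5°] simple-harmonic, h=-29: full span → s += -29 → s = 12.0000
seg 5 [227.5°–248°] simple-harmonic, h=-7: full span → s += -7 → s = 5.0000
seg 6 [248°–360°] cycloidal, h=25: θ=310.5° here. β=62.5, B=112. 25·(0.5580 − sin(2π·0.5580)/(2π)) = 15.3698 → s = 20.3698
radial distance = base radius + s = 25 + 20.3698 = 45.3698

45.3698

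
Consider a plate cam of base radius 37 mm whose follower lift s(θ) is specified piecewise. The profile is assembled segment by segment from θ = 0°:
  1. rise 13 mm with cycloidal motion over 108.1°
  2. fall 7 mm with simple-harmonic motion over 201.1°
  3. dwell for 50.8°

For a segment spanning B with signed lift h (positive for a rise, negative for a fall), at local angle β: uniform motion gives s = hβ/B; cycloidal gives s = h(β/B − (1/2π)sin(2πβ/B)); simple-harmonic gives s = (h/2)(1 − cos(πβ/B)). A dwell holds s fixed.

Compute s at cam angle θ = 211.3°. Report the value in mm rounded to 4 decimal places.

seg 1 [0°–108.1°] cycloidal, h=13: full span → s += 13 → s = 13.0000
seg 2 [108.1°–309.2°] simple-harmonic, h=-7: θ=211.3° here. β=103.2, B=201.1. -7/2·(1 − cos(π·0.5132)) = -3.6449 → s = 9.3551

9.3551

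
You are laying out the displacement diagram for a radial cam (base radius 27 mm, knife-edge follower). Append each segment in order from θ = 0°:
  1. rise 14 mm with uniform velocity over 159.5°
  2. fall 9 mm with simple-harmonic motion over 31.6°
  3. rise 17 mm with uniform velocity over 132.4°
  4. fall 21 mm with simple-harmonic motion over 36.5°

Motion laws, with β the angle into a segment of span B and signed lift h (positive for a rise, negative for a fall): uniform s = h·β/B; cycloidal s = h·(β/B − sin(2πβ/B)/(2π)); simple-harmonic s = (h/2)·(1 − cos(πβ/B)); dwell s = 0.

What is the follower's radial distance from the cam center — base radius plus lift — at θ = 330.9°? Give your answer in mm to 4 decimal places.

seg 1 [0°–159.5°] uniform, h=14: full span → s += 14 → s = 14.0000
seg 2 [159.5°–191.1°] simple-harmonic, h=-9: full span → s += -9 → s = 5.0000
seg 3 [191.1°–323.5°] uniform, h=17: full span → s += 17 → s = 22.0000
seg 4 [323.5°–360°] simple-harmonic, h=-21: θ=330.9° here. β=7.4, B=36.5. -21/2·(1 − cos(π·0.2027)) = -2.0588 → s = 19.9412
radial distance = base radius + s = 27 + 19.9412 = 46.9412

46.9412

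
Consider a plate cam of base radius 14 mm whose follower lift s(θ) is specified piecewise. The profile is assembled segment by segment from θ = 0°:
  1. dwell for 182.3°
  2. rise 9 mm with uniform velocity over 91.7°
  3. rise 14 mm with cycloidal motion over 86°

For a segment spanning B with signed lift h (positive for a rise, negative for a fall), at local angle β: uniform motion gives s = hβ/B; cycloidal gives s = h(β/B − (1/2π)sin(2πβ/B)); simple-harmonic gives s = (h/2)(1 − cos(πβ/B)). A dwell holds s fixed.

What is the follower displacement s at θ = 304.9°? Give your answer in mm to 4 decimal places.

seg 1 [0°–182.3°] dwell: s stays 0.0000
seg 2 [182.3°–274°] uniform, h=9: full span → s += 9 → s = 9.0000
seg 3 [274°–360°] cycloidal, h=14: θ=304.9° here. β=30.9, B=86. 14·(0.3593 − sin(2π·0.3593)/(2π)) = 3.3072 → s = 12.3072

12.3072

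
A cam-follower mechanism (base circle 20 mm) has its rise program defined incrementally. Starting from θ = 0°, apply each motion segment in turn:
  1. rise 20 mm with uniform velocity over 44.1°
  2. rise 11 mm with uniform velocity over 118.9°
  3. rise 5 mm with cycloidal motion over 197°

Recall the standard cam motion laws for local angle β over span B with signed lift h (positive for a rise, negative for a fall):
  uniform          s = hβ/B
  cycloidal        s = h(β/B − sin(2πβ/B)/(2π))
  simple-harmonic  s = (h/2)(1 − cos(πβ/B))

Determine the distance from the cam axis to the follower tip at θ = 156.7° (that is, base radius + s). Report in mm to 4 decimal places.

seg 1 [0°–44.1°] uniform, h=20: full span → s += 20 → s = 20.0000
seg 2 [44.1°–163°] uniform, h=11: θ=156.7° here. β=112.6, B=118.9. 11·112.6/118.9 = 10.4172 → s = 30.4172
radial distance = base radius + s = 20 + 30.4172 = 50.4172

50.4172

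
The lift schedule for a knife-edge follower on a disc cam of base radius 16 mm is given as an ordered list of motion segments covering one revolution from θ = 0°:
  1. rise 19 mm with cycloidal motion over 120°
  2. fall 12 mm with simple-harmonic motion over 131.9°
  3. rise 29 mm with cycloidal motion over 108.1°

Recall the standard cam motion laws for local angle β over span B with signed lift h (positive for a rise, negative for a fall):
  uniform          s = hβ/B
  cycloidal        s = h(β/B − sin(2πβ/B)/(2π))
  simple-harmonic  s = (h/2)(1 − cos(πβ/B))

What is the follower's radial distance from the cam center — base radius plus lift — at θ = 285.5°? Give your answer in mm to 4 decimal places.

seg 1 [0°–120°] cycloidal, h=19: full span → s += 19 → s = 19.0000
seg 2 [120°–251.9°] simple-harmonic, h=-12: full span → s += -12 → s = 7.0000
seg 3 [251.9°–360°] cycloidal, h=29: θ=285.5° here. β=33.6, B=108.1. 29·(0.3108 − sin(2π·0.3108)/(2π)) = 4.7313 → s = 11.7313
radial distance = base radius + s = 16 + 11.7313 = 27.7313

27.7313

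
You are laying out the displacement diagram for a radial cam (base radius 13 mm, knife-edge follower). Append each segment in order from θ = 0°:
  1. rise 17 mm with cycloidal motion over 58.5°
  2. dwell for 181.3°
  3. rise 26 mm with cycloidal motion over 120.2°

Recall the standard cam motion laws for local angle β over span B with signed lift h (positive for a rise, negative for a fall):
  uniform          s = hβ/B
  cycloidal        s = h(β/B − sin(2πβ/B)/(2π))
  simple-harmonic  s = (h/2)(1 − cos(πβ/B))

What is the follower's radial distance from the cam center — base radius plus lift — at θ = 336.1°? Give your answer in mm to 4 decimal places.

seg 1 [0°–58.5°] cycloidal, h=17: full span → s += 17 → s = 17.0000
seg 2 [58.5°–239.8°] dwell: s stays 17.0000
seg 3 [239.8°–360°] cycloidal, h=26: θ=336.1° here. β=96.3, B=120.2. 26·(0.8012 − sin(2π·0.8012)/(2π)) = 24.7563 → s = 41.7563
radial distance = base radius + s = 13 + 41.7563 = 54.7563

54.7563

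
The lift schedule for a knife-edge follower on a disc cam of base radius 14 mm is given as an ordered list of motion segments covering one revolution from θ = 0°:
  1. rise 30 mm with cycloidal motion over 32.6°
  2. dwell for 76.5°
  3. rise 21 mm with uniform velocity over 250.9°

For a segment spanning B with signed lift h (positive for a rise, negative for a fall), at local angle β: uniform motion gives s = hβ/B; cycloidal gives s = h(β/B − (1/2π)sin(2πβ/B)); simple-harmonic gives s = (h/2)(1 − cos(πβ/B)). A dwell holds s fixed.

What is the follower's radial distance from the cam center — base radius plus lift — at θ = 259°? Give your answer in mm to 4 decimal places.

seg 1 [0°–32.6°] cycloidal, h=30: full span → s += 30 → s = 30.0000
seg 2 [32.6°–109.1°] dwell: s stays 30.0000
seg 3 [109.1°–360°] uniform, h=21: θ=259° here. β=149.9, B=250.9. 21·149.9/250.9 = 12.5464 → s = 42.5464
radial distance = base radius + s = 14 + 42.5464 = 56.5464

56.5464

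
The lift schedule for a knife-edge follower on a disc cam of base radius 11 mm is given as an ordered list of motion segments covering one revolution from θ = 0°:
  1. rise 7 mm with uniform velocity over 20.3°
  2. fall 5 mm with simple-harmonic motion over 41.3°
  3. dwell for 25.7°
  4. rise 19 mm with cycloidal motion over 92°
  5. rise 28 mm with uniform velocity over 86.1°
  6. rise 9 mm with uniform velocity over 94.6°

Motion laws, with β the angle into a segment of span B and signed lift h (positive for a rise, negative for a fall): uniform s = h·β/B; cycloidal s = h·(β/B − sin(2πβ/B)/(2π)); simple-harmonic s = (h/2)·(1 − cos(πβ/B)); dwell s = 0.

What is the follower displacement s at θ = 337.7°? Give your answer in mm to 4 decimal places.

seg 1 [0°–20.3°] uniform, h=7: full span → s += 7 → s = 7.0000
seg 2 [20.3°–61.6°] simple-harmonic, h=-5: full span → s += -5 → s = 2.0000
seg 3 [61.6°–87.3°] dwell: s stays 2.0000
seg 4 [87.3°–179.3°] cycloidal, h=19: full span → s += 19 → s = 21.0000
seg 5 [179.3°–265.4°] uniform, h=28: full span → s += 28 → s = 49.0000
seg 6 [265.4°–360°] uniform, h=9: θ=337.7° here. β=72.3, B=94.6. 9·72.3/94.6 = 6.8784 → s = 55.8784

55.8784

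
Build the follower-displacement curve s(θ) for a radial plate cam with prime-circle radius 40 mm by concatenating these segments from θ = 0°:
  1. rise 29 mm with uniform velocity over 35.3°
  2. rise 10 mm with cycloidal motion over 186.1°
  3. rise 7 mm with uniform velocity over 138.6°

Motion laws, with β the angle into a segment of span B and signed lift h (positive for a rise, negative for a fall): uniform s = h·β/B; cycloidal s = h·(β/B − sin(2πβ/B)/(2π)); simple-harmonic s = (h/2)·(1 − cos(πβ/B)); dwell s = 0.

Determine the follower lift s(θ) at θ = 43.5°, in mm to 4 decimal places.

seg 1 [0°–35.3°] uniform, h=29: full span → s += 29 → s = 29.0000
seg 2 [35.3°–221.4°] cycloidal, h=10: θ=43.5° here. β=8.2, B=186.1. 10·(0.0441 − sin(2π·0.0441)/(2π)) = 0.0056 → s = 29.0056

29.0056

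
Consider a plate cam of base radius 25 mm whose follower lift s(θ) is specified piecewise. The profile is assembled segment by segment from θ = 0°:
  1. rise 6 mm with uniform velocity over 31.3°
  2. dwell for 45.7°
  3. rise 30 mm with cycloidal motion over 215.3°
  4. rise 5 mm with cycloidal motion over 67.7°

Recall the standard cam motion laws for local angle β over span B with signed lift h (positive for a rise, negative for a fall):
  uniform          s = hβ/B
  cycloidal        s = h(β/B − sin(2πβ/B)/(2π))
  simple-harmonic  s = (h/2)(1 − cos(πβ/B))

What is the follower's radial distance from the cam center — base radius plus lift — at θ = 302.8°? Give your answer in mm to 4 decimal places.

seg 1 [0°–31.3°] uniform, h=6: full span → s += 6 → s = 6.0000
seg 2 [31.3°–77°] dwell: s stays 6.0000
seg 3 [77°–292.3°] cycloidal, h=30: full span → s += 30 → s = 36.0000
seg 4 [292.3°–360°] cycloidal, h=5: θ=302.8° here. β=10.5, B=67.7. 5·(0.1551 − sin(2π·0.1551)/(2π)) = 0.1170 → s = 36.1170
radial distance = base radius + s = 25 + 36.1170 = 61.1170

61.1170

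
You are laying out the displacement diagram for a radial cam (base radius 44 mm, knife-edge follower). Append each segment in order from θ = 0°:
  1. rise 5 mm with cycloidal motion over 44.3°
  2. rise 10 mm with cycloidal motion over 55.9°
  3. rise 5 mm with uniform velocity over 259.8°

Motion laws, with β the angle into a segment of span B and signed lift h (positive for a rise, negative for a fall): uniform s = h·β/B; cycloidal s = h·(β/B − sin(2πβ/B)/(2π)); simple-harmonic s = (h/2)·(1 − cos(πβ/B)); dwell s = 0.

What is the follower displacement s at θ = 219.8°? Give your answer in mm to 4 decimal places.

seg 1 [0°–44.3°] cycloidal, h=5: full span → s += 5 → s = 5.0000
seg 2 [44.3°–100.2°] cycloidal, h=10: full span → s += 10 → s = 15.0000
seg 3 [100.2°–360°] uniform, h=5: θ=219.8° here. β=119.6, B=259.8. 5·119.6/259.8 = 2.3018 → s = 17.3018

17.3018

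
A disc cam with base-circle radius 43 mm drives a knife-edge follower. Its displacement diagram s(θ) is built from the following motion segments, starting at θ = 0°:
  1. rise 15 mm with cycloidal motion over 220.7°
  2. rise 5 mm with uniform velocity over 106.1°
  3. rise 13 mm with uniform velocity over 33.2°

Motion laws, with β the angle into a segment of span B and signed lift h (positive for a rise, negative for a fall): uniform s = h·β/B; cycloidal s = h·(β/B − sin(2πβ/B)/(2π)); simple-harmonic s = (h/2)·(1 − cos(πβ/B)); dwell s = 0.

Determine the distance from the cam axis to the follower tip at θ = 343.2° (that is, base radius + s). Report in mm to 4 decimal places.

seg 1 [0°–220.7°] cycloidal, h=15: full span → s += 15 → s = 15.0000
seg 2 [220.7°–326.8°] uniform, h=5: full span → s += 5 → s = 20.0000
seg 3 [326.8°–360°] uniform, h=13: θ=343.2° here. β=16.4, B=33.2. 13·16.4/33.2 = 6.4217 → s = 26.4217
radial distance = base radius + s = 43 + 26.4217 = 69.4217

69.4217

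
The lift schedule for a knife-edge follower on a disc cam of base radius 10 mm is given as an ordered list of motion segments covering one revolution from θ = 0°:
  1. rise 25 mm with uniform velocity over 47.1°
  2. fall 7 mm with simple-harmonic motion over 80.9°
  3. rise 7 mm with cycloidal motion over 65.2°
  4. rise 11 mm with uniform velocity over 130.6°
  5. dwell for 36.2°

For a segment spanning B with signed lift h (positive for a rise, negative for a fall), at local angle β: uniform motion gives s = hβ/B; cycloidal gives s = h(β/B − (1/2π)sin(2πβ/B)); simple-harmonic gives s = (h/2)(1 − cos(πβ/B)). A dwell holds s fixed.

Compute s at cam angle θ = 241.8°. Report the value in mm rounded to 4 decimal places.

seg 1 [0°–47.1°] uniform, h=25: full span → s += 25 → s = 25.0000
seg 2 [47.1°–128°] simple-harmonic, h=-7: full span → s += -7 → s = 18.0000
seg 3 [128°–193.2°] cycloidal, h=7: full span → s += 7 → s = 25.0000
seg 4 [193.2°–323.8°] uniform, h=11: θ=241.8° here. β=48.6, B=130.6. 11·48.6/130.6 = 4.0934 → s = 29.0934

29.0934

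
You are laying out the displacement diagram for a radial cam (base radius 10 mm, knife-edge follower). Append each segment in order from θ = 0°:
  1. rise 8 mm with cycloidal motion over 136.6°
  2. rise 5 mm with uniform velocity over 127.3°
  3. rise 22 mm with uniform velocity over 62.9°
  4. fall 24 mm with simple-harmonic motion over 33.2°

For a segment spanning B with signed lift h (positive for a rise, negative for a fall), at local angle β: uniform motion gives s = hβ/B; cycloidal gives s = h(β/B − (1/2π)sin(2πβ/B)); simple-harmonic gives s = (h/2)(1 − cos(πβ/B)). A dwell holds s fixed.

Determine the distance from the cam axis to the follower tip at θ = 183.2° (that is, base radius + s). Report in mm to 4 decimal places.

seg 1 [0°–136.6°] cycloidal, h=8: full span → s += 8 → s = 8.0000
seg 2 [136.6°–263.9°] uniform, h=5: θ=183.2° here. β=46.6, B=127.3. 5·46.6/127.3 = 1.8303 → s = 9.8303
radial distance = base radius + s = 10 + 9.8303 = 19.8303

19.8303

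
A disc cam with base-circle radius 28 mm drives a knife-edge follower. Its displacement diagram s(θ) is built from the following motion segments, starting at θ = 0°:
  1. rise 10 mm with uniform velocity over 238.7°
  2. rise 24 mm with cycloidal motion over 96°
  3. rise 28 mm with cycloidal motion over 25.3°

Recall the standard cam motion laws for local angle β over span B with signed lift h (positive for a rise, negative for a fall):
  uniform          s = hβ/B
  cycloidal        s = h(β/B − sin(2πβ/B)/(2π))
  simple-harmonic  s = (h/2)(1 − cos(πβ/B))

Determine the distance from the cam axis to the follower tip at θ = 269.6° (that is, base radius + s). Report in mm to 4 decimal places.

seg 1 [0°–238.7°] uniform, h=10: full span → s += 10 → s = 10.0000
seg 2 [238.7°–334.7°] cycloidal, h=24: θ=269.6° here. β=30.9, B=96. 24·(0.3219 − sin(2π·0.3219)/(2π)) = 4.2882 → s = 14.2882
radial distance = base radius + s = 28 + 14.2882 = 42.2882

42.2882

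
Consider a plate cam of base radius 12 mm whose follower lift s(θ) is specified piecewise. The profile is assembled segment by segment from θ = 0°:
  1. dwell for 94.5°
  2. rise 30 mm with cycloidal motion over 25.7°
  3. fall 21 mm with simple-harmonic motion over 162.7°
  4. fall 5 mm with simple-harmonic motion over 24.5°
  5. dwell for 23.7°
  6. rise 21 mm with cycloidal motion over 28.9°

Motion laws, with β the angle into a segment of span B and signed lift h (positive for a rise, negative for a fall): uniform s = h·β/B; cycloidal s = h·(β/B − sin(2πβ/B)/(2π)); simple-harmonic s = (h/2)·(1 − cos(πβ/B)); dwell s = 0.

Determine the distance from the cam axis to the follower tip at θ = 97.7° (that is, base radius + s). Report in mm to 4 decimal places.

seg 1 [0°–94.5°] dwell: s stays 0.0000
seg 2 [94.5°–120.2°] cycloidal, h=30: θ=97.7° here. β=3.2, B=25.7. 30·(0.1245 − sin(2π·0.1245)/(2π)) = 0.3696 → s = 0.3696
radial distance = base radius + s = 12 + 0.3696 = 12.3696

12.3696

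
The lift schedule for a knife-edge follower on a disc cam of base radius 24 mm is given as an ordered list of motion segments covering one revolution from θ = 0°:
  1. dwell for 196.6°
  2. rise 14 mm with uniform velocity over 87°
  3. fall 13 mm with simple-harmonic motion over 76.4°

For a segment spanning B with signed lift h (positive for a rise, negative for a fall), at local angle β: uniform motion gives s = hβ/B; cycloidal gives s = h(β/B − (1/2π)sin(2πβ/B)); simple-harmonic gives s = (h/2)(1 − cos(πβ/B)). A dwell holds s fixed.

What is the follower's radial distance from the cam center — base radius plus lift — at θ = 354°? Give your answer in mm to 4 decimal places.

seg 1 [0°–196.6°] dwell: s stays 0.0000
seg 2 [196.6°–283.6°] uniform, h=14: full span → s += 14 → s = 14.0000
seg 3 [283.6°–360°] simple-harmonic, h=-13: θ=354° here. β=70.4, B=76.4. -13/2·(1 − cos(π·0.9215)) = -12.8032 → s = 1.1968
radial distance = base radius + s = 24 + 1.1968 = 25.1968

25.1968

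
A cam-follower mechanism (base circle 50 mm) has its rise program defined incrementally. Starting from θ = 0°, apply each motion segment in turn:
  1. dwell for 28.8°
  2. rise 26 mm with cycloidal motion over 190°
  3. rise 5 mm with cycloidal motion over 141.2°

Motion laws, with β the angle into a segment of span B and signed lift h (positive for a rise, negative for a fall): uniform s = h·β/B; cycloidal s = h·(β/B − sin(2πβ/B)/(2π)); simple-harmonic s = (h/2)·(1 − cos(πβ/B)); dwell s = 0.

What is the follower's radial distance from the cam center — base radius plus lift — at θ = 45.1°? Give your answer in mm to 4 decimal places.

seg 1 [0°–28.8°] dwell: s stays 0.0000
seg 2 [28.8°–218.8°] cycloidal, h=26: θ=45.1° here. β=16.3, B=190. 26·(0.0858 − sin(2π·0.0858)/(2π)) = 0.1065 → s = 0.1065
radial distance = base radius + s = 50 + 0.1065 = 50.1065

50.1065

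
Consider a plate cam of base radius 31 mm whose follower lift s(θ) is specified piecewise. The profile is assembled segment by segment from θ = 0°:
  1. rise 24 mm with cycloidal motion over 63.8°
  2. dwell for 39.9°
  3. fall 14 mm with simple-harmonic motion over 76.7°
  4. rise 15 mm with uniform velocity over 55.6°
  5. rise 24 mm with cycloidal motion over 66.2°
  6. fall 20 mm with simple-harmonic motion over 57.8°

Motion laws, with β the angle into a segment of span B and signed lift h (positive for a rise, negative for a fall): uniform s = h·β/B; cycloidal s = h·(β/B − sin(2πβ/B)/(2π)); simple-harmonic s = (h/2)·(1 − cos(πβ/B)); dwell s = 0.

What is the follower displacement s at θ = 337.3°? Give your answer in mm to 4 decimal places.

seg 1 [0°–63.8°] cycloidal, h=24: full span → s += 24 → s = 24.0000
seg 2 [63.8°–103.7°] dwell: s stays 24.0000
seg 3 [103.7°–180.4°] simple-harmonic, h=-14: full span → s += -14 → s = 10.0000
seg 4 [180.4°–236°] uniform, h=15: full span → s += 15 → s = 25.0000
seg 5 [236°–302.2°] cycloidal, h=24: full span → s += 24 → s = 49.0000
seg 6 [302.2°–360°] simple-harmonic, h=-20: θ=337.3° here. β=35.1, B=57.8. -20/2·(1 − cos(π·0.6073)) = -13.3065 → s = 35.6935

35.6935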